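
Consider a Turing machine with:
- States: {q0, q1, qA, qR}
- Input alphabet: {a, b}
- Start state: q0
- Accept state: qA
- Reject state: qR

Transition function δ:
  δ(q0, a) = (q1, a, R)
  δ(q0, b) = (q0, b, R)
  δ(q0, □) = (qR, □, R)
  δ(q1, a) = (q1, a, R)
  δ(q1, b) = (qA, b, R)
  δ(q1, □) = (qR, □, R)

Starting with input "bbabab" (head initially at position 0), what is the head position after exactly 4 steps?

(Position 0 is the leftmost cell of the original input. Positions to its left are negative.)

Execution trace (head position shown):
Step 0: [q0]bbabab  (head at position 0)
Step 1: move right → b[q0]babab  (head at position 1)
Step 2: move right → bb[q0]abab  (head at position 2)
Step 3: move right → bba[q1]bab  (head at position 3)
Step 4: move right → bbab[qA]ab  (head at position 4)

After 4 steps, the head is at position 4.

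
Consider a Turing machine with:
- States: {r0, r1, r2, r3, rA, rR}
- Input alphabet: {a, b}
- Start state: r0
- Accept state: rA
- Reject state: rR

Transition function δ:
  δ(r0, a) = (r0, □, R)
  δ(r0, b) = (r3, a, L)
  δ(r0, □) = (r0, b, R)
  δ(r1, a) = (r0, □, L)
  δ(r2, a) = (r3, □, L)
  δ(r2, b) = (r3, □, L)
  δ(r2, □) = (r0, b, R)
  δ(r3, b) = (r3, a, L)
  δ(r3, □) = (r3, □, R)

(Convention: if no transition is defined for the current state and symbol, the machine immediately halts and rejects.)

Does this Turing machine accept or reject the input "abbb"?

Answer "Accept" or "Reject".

Execution trace:
Initial: [r0]abbb
Step 1: δ(r0, a) = (r0, □, R) → □[r0]bbb
Step 2: δ(r0, b) = (r3, a, L) → [r3]□abb
Step 3: δ(r3, □) = (r3, □, R) → □[r3]abb

No transition is defined for δ(r3, a). By convention the machine halts and rejects.

Answer: Reject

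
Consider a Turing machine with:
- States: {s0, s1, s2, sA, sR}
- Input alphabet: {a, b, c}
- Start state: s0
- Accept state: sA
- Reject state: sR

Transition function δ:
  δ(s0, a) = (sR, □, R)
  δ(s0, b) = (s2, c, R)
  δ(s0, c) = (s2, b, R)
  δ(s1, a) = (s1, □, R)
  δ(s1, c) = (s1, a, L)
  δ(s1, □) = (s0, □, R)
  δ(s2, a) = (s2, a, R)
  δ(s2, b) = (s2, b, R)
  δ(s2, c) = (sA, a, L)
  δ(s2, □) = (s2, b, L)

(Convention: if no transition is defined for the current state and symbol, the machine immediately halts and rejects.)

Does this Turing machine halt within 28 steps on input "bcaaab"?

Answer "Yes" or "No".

Execution trace:
Initial: [s0]bcaaab
Step 1: δ(s0, b) = (s2, c, R) → c[s2]caaab
Step 2: δ(s2, c) = (sA, a, L) → [sA]caaaab

The machine reaches the accept state sA and halts.
The machine halted after 2 steps (within the 28-step bound).

Answer: Yes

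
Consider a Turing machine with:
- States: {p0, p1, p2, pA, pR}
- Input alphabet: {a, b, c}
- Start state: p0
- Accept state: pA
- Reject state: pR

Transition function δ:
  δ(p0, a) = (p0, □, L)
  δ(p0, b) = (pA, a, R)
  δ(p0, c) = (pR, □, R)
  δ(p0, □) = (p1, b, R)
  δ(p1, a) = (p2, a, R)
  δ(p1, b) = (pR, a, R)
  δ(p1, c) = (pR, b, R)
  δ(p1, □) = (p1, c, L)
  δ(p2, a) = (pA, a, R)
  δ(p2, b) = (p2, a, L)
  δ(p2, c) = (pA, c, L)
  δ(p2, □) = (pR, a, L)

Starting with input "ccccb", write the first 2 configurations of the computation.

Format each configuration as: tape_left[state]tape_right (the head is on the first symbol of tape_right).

Transitions applied:
Step 1: δ(p0, c) = (pR, □, R)

The first 2 configurations are:
[p0]ccccb ⊢ □[pR]cccb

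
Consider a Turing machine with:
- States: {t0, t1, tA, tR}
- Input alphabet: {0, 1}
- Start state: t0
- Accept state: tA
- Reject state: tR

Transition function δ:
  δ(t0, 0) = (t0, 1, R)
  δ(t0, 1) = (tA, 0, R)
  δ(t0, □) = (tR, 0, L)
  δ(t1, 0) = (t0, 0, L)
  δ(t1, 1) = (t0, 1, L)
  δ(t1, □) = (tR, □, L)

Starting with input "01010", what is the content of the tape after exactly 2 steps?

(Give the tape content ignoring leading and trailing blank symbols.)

Execution trace:
Initial: [t0]01010
Step 1: δ(t0, 0) = (t0, 1, R) → 1[t0]1010
Step 2: δ(t0, 1) = (tA, 0, R) → 10[tA]010

The machine reaches the accept state tA and halts.

After 2 steps, the tape (ignoring leading/trailing blanks) is: 10010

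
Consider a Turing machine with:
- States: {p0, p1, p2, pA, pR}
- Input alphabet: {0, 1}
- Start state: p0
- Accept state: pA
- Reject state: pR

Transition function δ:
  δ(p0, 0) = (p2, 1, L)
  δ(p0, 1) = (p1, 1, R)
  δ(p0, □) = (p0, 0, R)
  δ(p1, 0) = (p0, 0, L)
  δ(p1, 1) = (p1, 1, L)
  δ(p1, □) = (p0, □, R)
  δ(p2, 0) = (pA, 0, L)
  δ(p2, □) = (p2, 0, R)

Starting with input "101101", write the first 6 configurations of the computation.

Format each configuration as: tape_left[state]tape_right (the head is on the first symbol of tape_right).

Transitions applied:
Step 1: δ(p0, 1) = (p1, 1, R)
Step 2: δ(p1, 0) = (p0, 0, L)
Step 3: δ(p0, 1) = (p1, 1, R)
Step 4: δ(p1, 0) = (p0, 0, L)
Step 5: δ(p0, 1) = (p1, 1, R)

The first 6 configurations are:
[p0]101101 ⊢ 1[p1]01101 ⊢ [p0]101101 ⊢ 1[p1]01101 ⊢ [p0]101101 ⊢ 1[p1]01101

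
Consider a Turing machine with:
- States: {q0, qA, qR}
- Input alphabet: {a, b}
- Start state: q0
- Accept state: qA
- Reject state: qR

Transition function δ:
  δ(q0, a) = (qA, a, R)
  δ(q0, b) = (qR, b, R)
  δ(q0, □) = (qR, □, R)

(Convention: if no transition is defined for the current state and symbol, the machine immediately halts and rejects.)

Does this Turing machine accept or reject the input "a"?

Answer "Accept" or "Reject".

Execution trace:
Initial: [q0]a
Step 1: δ(q0, a) = (qA, a, R) → a[qA]□

The machine reaches the accept state qA and halts.

Answer: Accept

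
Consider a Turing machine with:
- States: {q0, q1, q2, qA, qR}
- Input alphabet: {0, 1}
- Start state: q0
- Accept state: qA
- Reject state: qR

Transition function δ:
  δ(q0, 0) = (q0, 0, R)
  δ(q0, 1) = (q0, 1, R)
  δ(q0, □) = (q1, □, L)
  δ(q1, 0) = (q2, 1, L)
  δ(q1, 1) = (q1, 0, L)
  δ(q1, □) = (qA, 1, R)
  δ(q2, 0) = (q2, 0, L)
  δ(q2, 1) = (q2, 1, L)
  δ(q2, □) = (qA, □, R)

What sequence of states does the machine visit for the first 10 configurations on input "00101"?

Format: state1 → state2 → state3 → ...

Execution trace:
Initial: [q0]00101
Step 1: δ(q0, 0) = (q0, 0, R) → 0[q0]0101
Step 2: δ(q0, 0) = (q0, 0, R) → 00[q0]101
Step 3: δ(q0, 1) = (q0, 1, R) → 001[q0]01
Step 4: δ(q0, 0) = (q0, 0, R) → 0010[q0]1
Step 5: δ(q0, 1) = (q0, 1, R) → 00101[q0]□
Step 6: δ(q0, □) = (q1, □, L) → 0010[q1]1□
Step 7: δ(q1, 1) = (q1, 0, L) → 001[q1]00□
Step 8: δ(q1, 0) = (q2, 1, L) → 00[q2]110□
Step 9: δ(q2, 1) = (q2, 1, L) → 0[q2]0110□

State sequence: q0 → q0 → q0 → q0 → q0 → q0 → q1 → q1 → q2 → q2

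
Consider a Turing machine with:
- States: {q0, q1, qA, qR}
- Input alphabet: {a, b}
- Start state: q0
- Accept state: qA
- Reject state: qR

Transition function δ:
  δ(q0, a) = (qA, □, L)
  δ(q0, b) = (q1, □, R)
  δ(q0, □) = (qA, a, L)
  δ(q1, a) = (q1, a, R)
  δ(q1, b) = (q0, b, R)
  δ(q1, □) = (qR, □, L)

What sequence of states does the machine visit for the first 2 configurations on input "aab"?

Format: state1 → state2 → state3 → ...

Execution trace:
Initial: [q0]aab
Step 1: δ(q0, a) = (qA, □, L) → [qA]□□ab

The machine reaches the accept state qA and halts.

State sequence: q0 → qA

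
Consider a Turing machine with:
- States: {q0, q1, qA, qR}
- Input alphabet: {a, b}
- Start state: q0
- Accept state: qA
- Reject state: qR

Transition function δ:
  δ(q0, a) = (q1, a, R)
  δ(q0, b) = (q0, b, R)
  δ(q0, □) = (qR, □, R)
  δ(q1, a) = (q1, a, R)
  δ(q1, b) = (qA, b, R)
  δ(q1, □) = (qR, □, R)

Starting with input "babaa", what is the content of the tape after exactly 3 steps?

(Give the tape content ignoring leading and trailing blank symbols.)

Execution trace:
Initial: [q0]babaa
Step 1: δ(q0, b) = (q0, b, R) → b[q0]abaa
Step 2: δ(q0, a) = (q1, a, R) → ba[q1]baa
Step 3: δ(q1, b) = (qA, b, R) → bab[qA]aa

The machine reaches the accept state qA and halts.

After 3 steps, the tape (ignoring leading/trailing blanks) is: babaa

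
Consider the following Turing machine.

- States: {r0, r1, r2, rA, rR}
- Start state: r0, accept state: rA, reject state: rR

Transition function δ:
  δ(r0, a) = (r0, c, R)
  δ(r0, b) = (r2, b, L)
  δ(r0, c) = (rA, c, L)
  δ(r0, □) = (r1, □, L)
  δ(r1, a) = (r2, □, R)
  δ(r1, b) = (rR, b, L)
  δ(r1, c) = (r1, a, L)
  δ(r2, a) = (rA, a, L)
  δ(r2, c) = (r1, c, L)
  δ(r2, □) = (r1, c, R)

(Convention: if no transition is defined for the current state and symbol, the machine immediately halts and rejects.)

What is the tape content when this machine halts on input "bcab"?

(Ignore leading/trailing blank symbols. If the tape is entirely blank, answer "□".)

Execution trace:
Initial: [r0]bcab
Step 1: δ(r0, b) = (r2, b, L) → [r2]□bcab
Step 2: δ(r2, □) = (r1, c, R) → c[r1]bcab
Step 3: δ(r1, b) = (rR, b, L) → [rR]cbcab

The machine reaches the reject state rR and halts.

Final tape (ignoring leading/trailing blanks): cbcab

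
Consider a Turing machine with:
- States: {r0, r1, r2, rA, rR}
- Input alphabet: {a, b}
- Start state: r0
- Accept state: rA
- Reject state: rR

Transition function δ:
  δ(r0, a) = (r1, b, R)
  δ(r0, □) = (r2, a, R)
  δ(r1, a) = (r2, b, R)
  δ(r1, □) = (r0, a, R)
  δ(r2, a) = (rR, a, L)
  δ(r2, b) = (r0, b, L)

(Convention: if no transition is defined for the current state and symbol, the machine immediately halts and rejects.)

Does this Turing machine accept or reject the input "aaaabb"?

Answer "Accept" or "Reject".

Execution trace:
Initial: [r0]aaaabb
Step 1: δ(r0, a) = (r1, b, R) → b[r1]aaabb
Step 2: δ(r1, a) = (r2, b, R) → bb[r2]aabb
Step 3: δ(r2, a) = (rR, a, L) → b[rR]baabb

The machine reaches the reject state rR and halts.

Answer: Reject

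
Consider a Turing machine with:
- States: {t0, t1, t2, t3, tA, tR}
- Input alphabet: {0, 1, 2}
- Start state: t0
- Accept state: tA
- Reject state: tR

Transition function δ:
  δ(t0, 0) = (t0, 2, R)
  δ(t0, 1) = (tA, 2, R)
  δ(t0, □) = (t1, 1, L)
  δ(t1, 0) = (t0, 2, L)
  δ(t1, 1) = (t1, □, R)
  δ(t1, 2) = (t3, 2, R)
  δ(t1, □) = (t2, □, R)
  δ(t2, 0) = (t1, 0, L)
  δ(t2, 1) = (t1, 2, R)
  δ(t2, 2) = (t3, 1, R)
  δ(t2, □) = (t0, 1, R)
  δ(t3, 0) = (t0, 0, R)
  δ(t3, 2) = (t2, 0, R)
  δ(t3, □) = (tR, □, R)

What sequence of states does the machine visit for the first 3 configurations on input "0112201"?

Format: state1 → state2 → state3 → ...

Execution trace:
Initial: [t0]0112201
Step 1: δ(t0, 0) = (t0, 2, R) → 2[t0]112201
Step 2: δ(t0, 1) = (tA, 2, R) → 22[tA]12201

The machine reaches the accept state tA and halts.

State sequence: t0 → t0 → tA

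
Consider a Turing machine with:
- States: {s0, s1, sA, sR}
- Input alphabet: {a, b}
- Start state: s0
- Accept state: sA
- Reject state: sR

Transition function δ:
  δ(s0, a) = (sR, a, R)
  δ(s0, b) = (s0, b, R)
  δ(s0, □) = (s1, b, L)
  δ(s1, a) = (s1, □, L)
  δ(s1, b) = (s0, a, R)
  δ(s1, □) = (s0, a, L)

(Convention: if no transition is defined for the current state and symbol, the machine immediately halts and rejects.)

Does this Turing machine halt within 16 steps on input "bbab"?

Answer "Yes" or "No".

Execution trace:
Initial: [s0]bbab
Step 1: δ(s0, b) = (s0, b, R) → b[s0]bab
Step 2: δ(s0, b) = (s0, b, R) → bb[s0]ab
Step 3: δ(s0, a) = (sR, a, R) → bba[sR]b

The machine reaches the reject state sR and halts.
The machine halted after 3 steps (within the 16-step bound).

Answer: Yes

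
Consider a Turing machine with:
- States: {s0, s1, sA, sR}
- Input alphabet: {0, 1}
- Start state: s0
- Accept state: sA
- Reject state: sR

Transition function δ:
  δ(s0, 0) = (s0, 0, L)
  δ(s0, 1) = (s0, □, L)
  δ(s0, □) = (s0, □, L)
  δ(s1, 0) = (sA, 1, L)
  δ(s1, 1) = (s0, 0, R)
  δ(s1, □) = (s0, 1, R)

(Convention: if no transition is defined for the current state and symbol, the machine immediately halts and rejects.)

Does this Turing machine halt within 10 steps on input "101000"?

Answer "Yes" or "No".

Execution trace:
Initial: [s0]101000
Step 1: δ(s0, 1) = (s0, □, L) → [s0]□□01000
Step 2: δ(s0, □) = (s0, □, L) → [s0]□□□01000
Step 3: δ(s0, □) = (s0, □, L) → [s0]□□□□01000
Step 4: δ(s0, □) = (s0, □, L) → [s0]□□□□□01000
Step 5: δ(s0, □) = (s0, □, L) → [s0]□□□□□□01000
Step 6: δ(s0, □) = (s0, □, L) → [s0]□□□□□□□01000
Step 7: δ(s0, □) = (s0, □, L) → [s0]□□□□□□□□01000
Step 8: δ(s0, □) = (s0, □, L) → [s0]□□□□□□□□□01000
Step 9: δ(s0, □) = (s0, □, L) → [s0]□□□□□□□□□□01000
Step 10: δ(s0, □) = (s0, □, L) → [s0]□□□□□□□□□□□01000

The machine has not reached a halting state after 10 steps.
The machine did not halt within the 10-step bound.

Answer: No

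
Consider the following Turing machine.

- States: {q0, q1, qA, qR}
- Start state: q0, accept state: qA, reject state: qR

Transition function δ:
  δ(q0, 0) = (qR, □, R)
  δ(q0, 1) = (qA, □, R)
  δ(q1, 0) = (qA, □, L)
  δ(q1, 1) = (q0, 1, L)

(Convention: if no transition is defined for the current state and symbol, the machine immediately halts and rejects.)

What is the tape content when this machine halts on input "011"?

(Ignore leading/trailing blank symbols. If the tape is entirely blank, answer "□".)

Execution trace:
Initial: [q0]011
Step 1: δ(q0, 0) = (qR, □, R) → □[qR]11

The machine reaches the reject state qR and halts.

Final tape (ignoring leading/trailing blanks): 11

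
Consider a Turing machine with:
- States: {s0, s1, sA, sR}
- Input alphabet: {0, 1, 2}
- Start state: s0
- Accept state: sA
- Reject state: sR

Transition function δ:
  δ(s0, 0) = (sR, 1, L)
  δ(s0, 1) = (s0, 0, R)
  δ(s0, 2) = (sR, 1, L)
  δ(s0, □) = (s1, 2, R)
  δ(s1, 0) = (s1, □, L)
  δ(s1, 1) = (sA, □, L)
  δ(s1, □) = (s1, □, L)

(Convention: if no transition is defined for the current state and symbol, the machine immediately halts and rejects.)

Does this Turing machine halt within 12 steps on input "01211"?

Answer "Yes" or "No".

Execution trace:
Initial: [s0]01211
Step 1: δ(s0, 0) = (sR, 1, L) → [sR]□11211

The machine reaches the reject state sR and halts.
The machine halted after 1 step (within the 12-step bound).

Answer: Yes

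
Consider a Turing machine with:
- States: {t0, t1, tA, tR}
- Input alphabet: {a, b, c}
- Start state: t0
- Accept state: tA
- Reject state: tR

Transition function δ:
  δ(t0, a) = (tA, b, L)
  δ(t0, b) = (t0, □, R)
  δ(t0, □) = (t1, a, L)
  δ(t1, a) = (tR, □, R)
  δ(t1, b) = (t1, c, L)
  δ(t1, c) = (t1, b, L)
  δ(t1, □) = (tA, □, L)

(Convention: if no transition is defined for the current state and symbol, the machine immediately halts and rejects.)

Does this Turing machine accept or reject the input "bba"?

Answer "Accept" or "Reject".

Execution trace:
Initial: [t0]bba
Step 1: δ(t0, b) = (t0, □, R) → □[t0]ba
Step 2: δ(t0, b) = (t0, □, R) → □□[t0]a
Step 3: δ(t0, a) = (tA, b, L) → □[tA]□b

The machine reaches the accept state tA and halts.

Answer: Accept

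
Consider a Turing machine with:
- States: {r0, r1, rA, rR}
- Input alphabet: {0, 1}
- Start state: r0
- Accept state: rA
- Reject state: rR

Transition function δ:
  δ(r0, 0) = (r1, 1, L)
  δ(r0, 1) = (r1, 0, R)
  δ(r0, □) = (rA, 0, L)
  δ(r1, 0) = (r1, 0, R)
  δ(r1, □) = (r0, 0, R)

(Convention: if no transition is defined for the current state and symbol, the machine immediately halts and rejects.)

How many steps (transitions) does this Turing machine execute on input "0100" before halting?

Execution trace:
Initial: [r0]0100
Step 1: δ(r0, 0) = (r1, 1, L) → [r1]□1100
Step 2: δ(r1, □) = (r0, 0, R) → 0[r0]1100
Step 3: δ(r0, 1) = (r1, 0, R) → 00[r1]100

No transition is defined for δ(r1, 1). By convention the machine halts and rejects.

The machine executed 3 steps before halting.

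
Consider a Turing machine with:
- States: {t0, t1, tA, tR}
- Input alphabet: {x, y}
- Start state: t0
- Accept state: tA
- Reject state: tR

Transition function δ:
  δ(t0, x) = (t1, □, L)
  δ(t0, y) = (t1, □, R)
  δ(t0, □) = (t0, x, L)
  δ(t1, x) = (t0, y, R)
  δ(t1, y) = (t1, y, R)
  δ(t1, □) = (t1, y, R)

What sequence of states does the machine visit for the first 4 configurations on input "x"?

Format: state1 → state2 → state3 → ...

Execution trace:
Initial: [t0]x
Step 1: δ(t0, x) = (t1, □, L) → [t1]□□
Step 2: δ(t1, □) = (t1, y, R) → y[t1]□
Step 3: δ(t1, □) = (t1, y, R) → yy[t1]□

State sequence: t0 → t1 → t1 → t1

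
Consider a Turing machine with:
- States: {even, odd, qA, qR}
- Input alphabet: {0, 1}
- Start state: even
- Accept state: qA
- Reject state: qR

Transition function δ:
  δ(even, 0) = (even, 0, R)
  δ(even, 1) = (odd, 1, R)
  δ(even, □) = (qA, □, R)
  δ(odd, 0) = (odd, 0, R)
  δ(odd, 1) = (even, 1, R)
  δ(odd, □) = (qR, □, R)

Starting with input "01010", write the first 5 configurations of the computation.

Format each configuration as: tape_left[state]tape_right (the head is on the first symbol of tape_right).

Transitions applied:
Step 1: δ(even, 0) = (even, 0, R)
Step 2: δ(even, 1) = (odd, 1, R)
Step 3: δ(odd, 0) = (odd, 0, R)
Step 4: δ(odd, 1) = (even, 1, R)

The first 5 configurations are:
[even]01010 ⊢ 0[even]1010 ⊢ 01[odd]010 ⊢ 010[odd]10 ⊢ 0101[even]0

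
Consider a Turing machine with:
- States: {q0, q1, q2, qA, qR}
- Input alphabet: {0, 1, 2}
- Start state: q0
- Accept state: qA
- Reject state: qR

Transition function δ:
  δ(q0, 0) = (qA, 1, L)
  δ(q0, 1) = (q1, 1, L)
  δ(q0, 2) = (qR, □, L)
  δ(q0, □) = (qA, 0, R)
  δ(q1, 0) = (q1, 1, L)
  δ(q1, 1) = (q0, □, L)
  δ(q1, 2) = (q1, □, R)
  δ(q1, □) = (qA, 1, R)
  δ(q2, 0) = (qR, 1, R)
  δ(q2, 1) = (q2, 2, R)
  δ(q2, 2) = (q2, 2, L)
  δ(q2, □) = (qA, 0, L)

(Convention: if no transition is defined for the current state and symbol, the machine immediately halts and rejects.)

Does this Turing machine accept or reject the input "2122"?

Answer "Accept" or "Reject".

Execution trace:
Initial: [q0]2122
Step 1: δ(q0, 2) = (qR, □, L) → [qR]□□122

The machine reaches the reject state qR and halts.

Answer: Reject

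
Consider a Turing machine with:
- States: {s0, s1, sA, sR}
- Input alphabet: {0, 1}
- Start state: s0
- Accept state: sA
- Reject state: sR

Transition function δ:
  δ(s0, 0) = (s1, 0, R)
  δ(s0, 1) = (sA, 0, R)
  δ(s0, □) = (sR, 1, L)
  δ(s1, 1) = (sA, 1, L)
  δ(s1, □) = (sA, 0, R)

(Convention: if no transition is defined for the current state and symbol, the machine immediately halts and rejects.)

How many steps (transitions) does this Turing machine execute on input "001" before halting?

Execution trace:
Initial: [s0]001
Step 1: δ(s0, 0) = (s1, 0, R) → 0[s1]01

No transition is defined for δ(s1, 0). By convention the machine halts and rejects.

The machine executed 1 step before halting.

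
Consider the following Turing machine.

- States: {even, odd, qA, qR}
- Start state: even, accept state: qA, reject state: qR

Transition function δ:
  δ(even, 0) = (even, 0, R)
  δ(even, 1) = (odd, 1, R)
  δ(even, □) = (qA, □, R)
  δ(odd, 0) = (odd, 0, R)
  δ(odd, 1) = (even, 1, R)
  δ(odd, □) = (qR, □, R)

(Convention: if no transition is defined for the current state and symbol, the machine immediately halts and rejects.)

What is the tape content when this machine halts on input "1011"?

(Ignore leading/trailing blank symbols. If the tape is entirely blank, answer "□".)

Execution trace:
Initial: [even]1011
Step 1: δ(even, 1) = (odd, 1, R) → 1[odd]011
Step 2: δ(odd, 0) = (odd, 0, R) → 10[odd]11
Step 3: δ(odd, 1) = (even, 1, R) → 101[even]1
Step 4: δ(even, 1) = (odd, 1, R) → 1011[odd]□
Step 5: δ(odd, □) = (qR, □, R) → 1011□[qR]□

The machine reaches the reject state qR and halts.

Final tape (ignoring leading/trailing blanks): 1011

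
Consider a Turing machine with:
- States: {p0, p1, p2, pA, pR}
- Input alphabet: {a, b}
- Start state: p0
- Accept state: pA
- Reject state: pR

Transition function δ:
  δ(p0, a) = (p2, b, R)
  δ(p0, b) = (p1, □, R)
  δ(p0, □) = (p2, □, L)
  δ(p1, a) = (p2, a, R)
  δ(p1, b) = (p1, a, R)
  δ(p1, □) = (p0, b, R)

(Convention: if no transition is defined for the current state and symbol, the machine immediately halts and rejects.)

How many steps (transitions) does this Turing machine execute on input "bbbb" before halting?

Execution trace:
Initial: [p0]bbbb
Step 1: δ(p0, b) = (p1, □, R) → □[p1]bbb
Step 2: δ(p1, b) = (p1, a, R) → □a[p1]bb
Step 3: δ(p1, b) = (p1, a, R) → □aa[p1]b
Step 4: δ(p1, b) = (p1, a, R) → □aaa[p1]□
Step 5: δ(p1, □) = (p0, b, R) → □aaab[p0]□
Step 6: δ(p0, □) = (p2, □, L) → □aaa[p2]b□

No transition is defined for δ(p2, b). By convention the machine halts and rejects.

The machine executed 6 steps before halting.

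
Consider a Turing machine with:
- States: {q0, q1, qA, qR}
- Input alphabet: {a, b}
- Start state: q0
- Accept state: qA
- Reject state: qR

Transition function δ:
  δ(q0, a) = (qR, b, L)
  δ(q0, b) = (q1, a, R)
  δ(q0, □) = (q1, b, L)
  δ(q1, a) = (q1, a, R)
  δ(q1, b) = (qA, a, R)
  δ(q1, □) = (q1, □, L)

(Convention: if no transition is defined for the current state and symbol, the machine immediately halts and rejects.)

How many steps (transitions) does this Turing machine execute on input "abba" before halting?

Execution trace:
Initial: [q0]abba
Step 1: δ(q0, a) = (qR, b, L) → [qR]□bbba

The machine reaches the reject state qR and halts.

The machine executed 1 step before halting.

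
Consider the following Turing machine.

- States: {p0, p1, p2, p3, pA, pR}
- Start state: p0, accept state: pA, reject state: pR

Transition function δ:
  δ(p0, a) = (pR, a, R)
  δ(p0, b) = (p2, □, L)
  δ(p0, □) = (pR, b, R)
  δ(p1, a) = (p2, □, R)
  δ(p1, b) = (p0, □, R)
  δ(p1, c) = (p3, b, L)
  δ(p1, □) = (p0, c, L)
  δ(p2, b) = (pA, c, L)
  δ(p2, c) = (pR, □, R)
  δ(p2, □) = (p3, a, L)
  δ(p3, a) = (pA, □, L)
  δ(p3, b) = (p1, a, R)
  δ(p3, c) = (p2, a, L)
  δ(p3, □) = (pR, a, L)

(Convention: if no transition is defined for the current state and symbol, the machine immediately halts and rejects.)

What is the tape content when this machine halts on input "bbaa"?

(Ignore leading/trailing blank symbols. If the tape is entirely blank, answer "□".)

Execution trace:
Initial: [p0]bbaa
Step 1: δ(p0, b) = (p2, □, L) → [p2]□□baa
Step 2: δ(p2, □) = (p3, a, L) → [p3]□a□baa
Step 3: δ(p3, □) = (pR, a, L) → [pR]□aa□baa

The machine reaches the reject state pR and halts.

Final tape (ignoring leading/trailing blanks): aa□baa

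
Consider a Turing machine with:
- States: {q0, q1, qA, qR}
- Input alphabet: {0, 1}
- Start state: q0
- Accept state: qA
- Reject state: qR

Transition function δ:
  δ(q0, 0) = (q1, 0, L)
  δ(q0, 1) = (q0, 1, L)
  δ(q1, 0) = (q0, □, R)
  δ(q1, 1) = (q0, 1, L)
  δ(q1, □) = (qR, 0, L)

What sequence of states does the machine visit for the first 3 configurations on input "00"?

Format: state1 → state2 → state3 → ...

Execution trace:
Initial: [q0]00
Step 1: δ(q0, 0) = (q1, 0, L) → [q1]□00
Step 2: δ(q1, □) = (qR, 0, L) → [qR]□000

The machine reaches the reject state qR and halts.

State sequence: q0 → q1 → qR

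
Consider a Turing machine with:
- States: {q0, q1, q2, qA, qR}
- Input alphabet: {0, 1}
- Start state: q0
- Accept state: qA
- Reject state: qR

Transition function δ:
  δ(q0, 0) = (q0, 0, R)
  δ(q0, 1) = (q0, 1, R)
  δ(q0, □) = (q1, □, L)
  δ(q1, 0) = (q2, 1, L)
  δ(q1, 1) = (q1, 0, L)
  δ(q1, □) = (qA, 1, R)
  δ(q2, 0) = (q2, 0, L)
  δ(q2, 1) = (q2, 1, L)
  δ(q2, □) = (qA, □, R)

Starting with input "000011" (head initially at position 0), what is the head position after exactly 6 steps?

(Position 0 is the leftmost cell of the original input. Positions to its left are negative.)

Execution trace (head position shown):
Step 0: [q0]000011  (head at position 0)
Step 1: move right → 0[q0]00011  (head at position 1)
Step 2: move right → 00[q0]0011  (head at position 2)
Step 3: move right → 000[q0]011  (head at position 3)
Step 4: move right → 0000[q0]11  (head at position 4)
Step 5: move right → 00001[q0]1  (head at position 5)
Step 6: move right → 000011[q0]□  (head at position 6)

After 6 steps, the head is at position 6.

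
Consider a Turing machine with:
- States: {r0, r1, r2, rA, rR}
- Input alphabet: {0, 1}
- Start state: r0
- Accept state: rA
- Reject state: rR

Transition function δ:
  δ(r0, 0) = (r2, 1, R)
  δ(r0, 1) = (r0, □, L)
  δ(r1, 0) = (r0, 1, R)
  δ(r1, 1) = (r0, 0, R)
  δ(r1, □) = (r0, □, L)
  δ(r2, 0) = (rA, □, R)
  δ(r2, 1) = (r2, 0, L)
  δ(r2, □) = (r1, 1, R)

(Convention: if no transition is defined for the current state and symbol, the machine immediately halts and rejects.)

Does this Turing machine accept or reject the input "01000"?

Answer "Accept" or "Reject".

Execution trace:
Initial: [r0]01000
Step 1: δ(r0, 0) = (r2, 1, R) → 1[r2]1000
Step 2: δ(r2, 1) = (r2, 0, L) → [r2]10000
Step 3: δ(r2, 1) = (r2, 0, L) → [r2]□00000
Step 4: δ(r2, □) = (r1, 1, R) → 1[r1]00000
Step 5: δ(r1, 0) = (r0, 1, R) → 11[r0]0000
Step 6: δ(r0, 0) = (r2, 1, R) → 111[r2]000
Step 7: δ(r2, 0) = (rA, □, R) → 111□[rA]00

The machine reaches the accept state rA and halts.

Answer: Accept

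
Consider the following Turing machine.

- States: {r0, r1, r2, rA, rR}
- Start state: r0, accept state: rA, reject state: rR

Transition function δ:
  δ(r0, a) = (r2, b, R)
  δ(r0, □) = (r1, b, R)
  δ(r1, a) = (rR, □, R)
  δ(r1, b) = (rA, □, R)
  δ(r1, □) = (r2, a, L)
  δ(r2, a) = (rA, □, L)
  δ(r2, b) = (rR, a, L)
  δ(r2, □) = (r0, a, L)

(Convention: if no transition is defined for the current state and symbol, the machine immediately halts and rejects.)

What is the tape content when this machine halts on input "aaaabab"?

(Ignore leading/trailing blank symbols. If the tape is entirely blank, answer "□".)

Execution trace:
Initial: [r0]aaaabab
Step 1: δ(r0, a) = (r2, b, R) → b[r2]aaabab
Step 2: δ(r2, a) = (rA, □, L) → [rA]b□aabab

The machine reaches the accept state rA and halts.

Final tape (ignoring leading/trailing blanks): b□aabab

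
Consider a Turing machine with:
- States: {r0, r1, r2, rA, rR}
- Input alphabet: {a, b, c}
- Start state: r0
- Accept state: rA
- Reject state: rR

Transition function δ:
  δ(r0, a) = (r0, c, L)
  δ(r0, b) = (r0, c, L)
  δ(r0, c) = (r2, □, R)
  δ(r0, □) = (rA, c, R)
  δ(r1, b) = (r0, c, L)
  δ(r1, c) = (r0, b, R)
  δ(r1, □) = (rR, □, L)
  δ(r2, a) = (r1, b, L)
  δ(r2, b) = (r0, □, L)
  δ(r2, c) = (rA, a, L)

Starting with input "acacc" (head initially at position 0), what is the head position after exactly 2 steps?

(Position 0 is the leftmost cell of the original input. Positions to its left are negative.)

Execution trace (head position shown):
Step 0: [r0]acacc  (head at position 0)
Step 1: move left → [r0]□ccacc  (head at position -1)
Step 2: move right → c[rA]ccacc  (head at position 0)

After 2 steps, the head is at position 0.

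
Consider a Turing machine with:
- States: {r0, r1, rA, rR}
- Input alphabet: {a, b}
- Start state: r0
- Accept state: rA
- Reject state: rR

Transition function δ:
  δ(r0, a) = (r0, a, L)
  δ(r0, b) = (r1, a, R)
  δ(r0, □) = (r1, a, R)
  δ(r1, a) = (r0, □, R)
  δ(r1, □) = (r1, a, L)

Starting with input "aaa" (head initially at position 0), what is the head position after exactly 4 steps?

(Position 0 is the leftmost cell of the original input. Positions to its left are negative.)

Execution trace (head position shown):
Step 0: [r0]aaa  (head at position 0)
Step 1: move left → [r0]□aaa  (head at position -1)
Step 2: move right → a[r1]aaa  (head at position 0)
Step 3: move right → a□[r0]aa  (head at position 1)
Step 4: move left → a[r0]□aa  (head at position 0)

After 4 steps, the head is at position 0.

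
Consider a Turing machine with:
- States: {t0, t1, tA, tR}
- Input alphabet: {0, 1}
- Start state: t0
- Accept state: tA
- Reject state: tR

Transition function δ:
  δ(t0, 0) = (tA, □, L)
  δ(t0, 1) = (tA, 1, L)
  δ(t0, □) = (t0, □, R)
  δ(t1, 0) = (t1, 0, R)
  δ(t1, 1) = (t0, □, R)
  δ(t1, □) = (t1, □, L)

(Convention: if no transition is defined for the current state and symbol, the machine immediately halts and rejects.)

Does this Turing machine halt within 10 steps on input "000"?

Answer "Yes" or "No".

Execution trace:
Initial: [t0]000
Step 1: δ(t0, 0) = (tA, □, L) → [tA]□□00

The machine reaches the accept state tA and halts.
The machine halted after 1 step (within the 10-step bound).

Answer: Yes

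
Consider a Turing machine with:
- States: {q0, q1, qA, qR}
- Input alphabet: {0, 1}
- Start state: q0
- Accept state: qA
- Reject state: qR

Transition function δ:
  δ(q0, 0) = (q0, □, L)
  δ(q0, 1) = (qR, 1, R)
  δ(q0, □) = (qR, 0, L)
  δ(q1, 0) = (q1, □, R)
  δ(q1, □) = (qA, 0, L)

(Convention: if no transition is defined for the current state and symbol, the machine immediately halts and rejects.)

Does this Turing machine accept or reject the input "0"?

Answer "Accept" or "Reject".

Execution trace:
Initial: [q0]0
Step 1: δ(q0, 0) = (q0, □, L) → [q0]□□
Step 2: δ(q0, □) = (qR, 0, L) → [qR]□0□

The machine reaches the reject state qR and halts.

Answer: Reject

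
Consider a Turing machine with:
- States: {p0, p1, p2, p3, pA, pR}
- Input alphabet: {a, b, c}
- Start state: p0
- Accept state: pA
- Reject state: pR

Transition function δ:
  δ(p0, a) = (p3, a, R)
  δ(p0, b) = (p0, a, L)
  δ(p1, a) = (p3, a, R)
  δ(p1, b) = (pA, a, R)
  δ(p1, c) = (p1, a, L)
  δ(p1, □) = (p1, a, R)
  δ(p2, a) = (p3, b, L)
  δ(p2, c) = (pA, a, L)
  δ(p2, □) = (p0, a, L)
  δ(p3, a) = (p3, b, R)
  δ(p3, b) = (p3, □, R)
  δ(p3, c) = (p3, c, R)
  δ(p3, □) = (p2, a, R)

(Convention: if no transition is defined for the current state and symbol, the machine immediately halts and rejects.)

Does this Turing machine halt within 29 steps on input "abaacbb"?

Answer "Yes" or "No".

Execution trace:
Initial: [p0]abaacbb
Step 1: δ(p0, a) = (p3, a, R) → a[p3]baacbb
Step 2: δ(p3, b) = (p3, □, R) → a□[p3]aacbb
Step 3: δ(p3, a) = (p3, b, R) → a□b[p3]acbb
Step 4: δ(p3, a) = (p3, b, R) → a□bb[p3]cbb
Step 5: δ(p3, c) = (p3, c, R) → a□bbc[p3]bb
Step 6: δ(p3, b) = (p3, □, R) → a□bbc□[p3]b
Step 7: δ(p3, b) = (p3, □, R) → a□bbc□□[p3]□
Step 8: δ(p3, □) = (p2, a, R) → a□bbc□□a[p2]□
Step 9: δ(p2, □) = (p0, a, L) → a□bbc□□[p0]aa
Step 10: δ(p0, a) = (p3, a, R) → a□bbc□□a[p3]a
Step 11: δ(p3, a) = (p3, b, R) → a□bbc□□ab[p3]□
Step 12: δ(p3, □) = (p2, a, R) → a□bbc□□aba[p2]□
Step 13: δ(p2, □) = (p0, a, L) → a□bbc□□ab[p0]aa
Step 14: δ(p0, a) = (p3, a, R) → a□bbc□□aba[p3]a
Step 15: δ(p3, a) = (p3, b, R) → a□bbc□□abab[p3]□
Step 16: δ(p3, □) = (p2, a, R) → a□bbc□□ababa[p2]□
Step 17: δ(p2, □) = (p0, a, L) → a□bbc□□abab[p0]aa
Step 18: δ(p0, a) = (p3, a, R) → a□bbc□□ababa[p3]a
Step 19: δ(p3, a) = (p3, b, R) → a□bbc□□ababab[p3]□
Step 20: δ(p3, □) = (p2, a, R) → a□bbc□□abababa[p2]□
Step 21: δ(p2, □) = (p0, a, L) → a□bbc□□ababab[p0]aa
Step 22: δ(p0, a) = (p3, a, R) → a□bbc□□abababa[p3]a
Step 23: δ(p3, a) = (p3, b, R) → a□bbc□□abababab[p3]□
Step 24: δ(p3, □) = (p2, a, R) → a□bbc□□ababababa[p2]□
Step 25: δ(p2, □) = (p0, a, L) → a□bbc□□abababab[p0]aa
Step 26: δ(p0, a) = (p3, a, R) → a□bbc□□ababababa[p3]a
Step 27: δ(p3, a) = (p3, b, R) → a□bbc□□ababababab[p3]□
Step 28: δ(p3, □) = (p2, a, R) → a□bbc□□abababababa[p2]□
Step 29: δ(p2, □) = (p0, a, L) → a□bbc□□ababababab[p0]aa

The machine has not reached a halting state after 29 steps.
The machine did not halt within the 29-step bound.

Answer: No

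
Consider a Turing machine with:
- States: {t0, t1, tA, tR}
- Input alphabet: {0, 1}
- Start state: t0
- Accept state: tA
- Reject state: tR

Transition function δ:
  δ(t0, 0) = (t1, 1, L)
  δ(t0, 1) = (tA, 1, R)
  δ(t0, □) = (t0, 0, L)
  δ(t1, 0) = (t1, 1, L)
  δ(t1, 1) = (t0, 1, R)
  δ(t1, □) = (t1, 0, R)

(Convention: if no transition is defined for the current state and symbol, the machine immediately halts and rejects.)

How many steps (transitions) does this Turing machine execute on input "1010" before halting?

Execution trace:
Initial: [t0]1010
Step 1: δ(t0, 1) = (tA, 1, R) → 1[tA]010

The machine reaches the accept state tA and halts.

The machine executed 1 step before halting.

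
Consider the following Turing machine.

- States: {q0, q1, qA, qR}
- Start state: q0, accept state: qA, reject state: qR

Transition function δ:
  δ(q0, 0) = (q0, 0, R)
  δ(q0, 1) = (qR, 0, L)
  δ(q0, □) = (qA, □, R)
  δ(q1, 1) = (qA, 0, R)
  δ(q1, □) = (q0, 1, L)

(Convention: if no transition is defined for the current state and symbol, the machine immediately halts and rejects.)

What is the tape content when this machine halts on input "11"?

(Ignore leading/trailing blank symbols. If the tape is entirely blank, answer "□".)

Execution trace:
Initial: [q0]11
Step 1: δ(q0, 1) = (qR, 0, L) → [qR]□01

The machine reaches the reject state qR and halts.

Final tape (ignoring leading/trailing blanks): 01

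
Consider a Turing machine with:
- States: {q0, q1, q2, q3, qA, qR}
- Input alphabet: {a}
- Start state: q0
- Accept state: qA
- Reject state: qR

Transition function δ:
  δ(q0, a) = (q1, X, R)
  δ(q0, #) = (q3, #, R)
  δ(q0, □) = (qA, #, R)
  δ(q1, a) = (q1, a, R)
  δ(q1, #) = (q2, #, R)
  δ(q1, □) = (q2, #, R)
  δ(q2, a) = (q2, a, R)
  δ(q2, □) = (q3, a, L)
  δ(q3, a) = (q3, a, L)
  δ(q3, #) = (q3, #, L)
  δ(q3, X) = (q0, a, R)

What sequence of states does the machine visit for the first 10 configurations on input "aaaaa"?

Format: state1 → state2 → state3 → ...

Execution trace:
Initial: [q0]aaaaa
Step 1: δ(q0, a) = (q1, X, R) → X[q1]aaaa
Step 2: δ(q1, a) = (q1, a, R) → Xa[q1]aaa
Step 3: δ(q1, a) = (q1, a, R) → Xaa[q1]aa
Step 4: δ(q1, a) = (q1, a, R) → Xaaa[q1]a
Step 5: δ(q1, a) = (q1, a, R) → Xaaaa[q1]□
Step 6: δ(q1, □) = (q2, #, R) → Xaaaa#[q2]□
Step 7: δ(q2, □) = (q3, a, L) → Xaaaa[q3]#a
Step 8: δ(q3, #) = (q3, #, L) → Xaaa[q3]a#a
Step 9: δ(q3, a) = (q3, a, L) → Xaa[q3]aa#a

State sequence: q0 → q1 → q1 → q1 → q1 → q1 → q2 → q3 → q3 → q3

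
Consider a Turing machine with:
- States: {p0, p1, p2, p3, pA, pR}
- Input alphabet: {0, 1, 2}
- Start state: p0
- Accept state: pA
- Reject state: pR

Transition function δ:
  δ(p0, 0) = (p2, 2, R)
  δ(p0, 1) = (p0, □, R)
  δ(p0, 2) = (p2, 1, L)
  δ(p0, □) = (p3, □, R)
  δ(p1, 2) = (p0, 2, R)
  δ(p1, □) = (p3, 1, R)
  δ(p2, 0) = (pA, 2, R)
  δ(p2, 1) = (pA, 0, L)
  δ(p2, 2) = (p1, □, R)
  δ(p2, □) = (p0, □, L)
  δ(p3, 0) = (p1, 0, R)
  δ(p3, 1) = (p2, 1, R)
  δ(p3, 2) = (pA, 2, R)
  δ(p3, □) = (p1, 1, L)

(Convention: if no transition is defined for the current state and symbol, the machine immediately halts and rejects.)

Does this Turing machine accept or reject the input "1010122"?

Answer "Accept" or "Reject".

Execution trace:
Initial: [p0]1010122
Step 1: δ(p0, 1) = (p0, □, R) → □[p0]010122
Step 2: δ(p0, 0) = (p2, 2, R) → □2[p2]10122
Step 3: δ(p2, 1) = (pA, 0, L) → □[pA]200122

The machine reaches the accept state pA and halts.

Answer: Accept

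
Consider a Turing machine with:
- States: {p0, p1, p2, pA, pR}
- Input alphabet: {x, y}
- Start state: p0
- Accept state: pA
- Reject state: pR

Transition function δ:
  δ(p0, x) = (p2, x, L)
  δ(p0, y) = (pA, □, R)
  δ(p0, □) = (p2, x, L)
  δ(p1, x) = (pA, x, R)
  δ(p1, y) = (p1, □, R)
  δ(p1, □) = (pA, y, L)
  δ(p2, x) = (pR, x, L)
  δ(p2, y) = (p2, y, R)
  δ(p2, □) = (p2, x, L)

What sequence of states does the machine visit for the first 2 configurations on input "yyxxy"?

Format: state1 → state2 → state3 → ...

Execution trace:
Initial: [p0]yyxxy
Step 1: δ(p0, y) = (pA, □, R) → □[pA]yxxy

The machine reaches the accept state pA and halts.

State sequence: p0 → pA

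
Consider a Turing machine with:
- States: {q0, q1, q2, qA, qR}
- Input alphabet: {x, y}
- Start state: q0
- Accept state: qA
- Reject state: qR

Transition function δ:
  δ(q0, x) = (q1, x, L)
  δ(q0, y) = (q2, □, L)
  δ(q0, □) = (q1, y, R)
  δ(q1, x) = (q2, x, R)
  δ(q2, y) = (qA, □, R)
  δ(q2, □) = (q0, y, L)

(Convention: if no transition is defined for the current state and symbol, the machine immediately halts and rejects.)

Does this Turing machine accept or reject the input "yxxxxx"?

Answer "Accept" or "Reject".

Execution trace:
Initial: [q0]yxxxxx
Step 1: δ(q0, y) = (q2, □, L) → [q2]□□xxxxx
Step 2: δ(q2, □) = (q0, y, L) → [q0]□y□xxxxx
Step 3: δ(q0, □) = (q1, y, R) → y[q1]y□xxxxx

No transition is defined for δ(q1, y). By convention the machine halts and rejects.

Answer: Reject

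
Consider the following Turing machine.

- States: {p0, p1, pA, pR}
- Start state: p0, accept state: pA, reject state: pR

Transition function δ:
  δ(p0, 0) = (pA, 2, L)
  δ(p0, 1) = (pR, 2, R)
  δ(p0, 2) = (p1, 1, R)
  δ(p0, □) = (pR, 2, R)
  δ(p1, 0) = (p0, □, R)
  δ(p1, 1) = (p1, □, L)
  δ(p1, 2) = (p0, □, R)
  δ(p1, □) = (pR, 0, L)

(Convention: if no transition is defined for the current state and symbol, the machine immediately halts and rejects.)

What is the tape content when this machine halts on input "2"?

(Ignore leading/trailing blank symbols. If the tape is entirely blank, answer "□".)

Execution trace:
Initial: [p0]2
Step 1: δ(p0, 2) = (p1, 1, R) → 1[p1]□
Step 2: δ(p1, □) = (pR, 0, L) → [pR]10

The machine reaches the reject state pR and halts.

Final tape (ignoring leading/trailing blanks): 10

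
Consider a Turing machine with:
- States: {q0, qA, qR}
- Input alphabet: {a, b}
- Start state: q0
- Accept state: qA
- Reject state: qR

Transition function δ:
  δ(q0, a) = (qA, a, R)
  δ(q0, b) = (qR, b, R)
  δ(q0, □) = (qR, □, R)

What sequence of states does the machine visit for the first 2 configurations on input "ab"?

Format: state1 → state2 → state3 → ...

Execution trace:
Initial: [q0]ab
Step 1: δ(q0, a) = (qA, a, R) → a[qA]b

The machine reaches the accept state qA and halts.

State sequence: q0 → qA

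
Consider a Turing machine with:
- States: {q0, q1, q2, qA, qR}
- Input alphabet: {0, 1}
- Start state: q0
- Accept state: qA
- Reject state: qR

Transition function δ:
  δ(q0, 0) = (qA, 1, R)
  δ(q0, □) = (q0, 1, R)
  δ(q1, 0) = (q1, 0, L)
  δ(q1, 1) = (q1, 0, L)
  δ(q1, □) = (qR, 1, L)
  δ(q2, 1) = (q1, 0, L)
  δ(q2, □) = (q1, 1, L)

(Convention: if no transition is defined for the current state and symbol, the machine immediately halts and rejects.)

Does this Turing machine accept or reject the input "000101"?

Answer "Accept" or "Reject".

Execution trace:
Initial: [q0]000101
Step 1: δ(q0, 0) = (qA, 1, R) → 1[qA]00101

The machine reaches the accept state qA and halts.

Answer: Accept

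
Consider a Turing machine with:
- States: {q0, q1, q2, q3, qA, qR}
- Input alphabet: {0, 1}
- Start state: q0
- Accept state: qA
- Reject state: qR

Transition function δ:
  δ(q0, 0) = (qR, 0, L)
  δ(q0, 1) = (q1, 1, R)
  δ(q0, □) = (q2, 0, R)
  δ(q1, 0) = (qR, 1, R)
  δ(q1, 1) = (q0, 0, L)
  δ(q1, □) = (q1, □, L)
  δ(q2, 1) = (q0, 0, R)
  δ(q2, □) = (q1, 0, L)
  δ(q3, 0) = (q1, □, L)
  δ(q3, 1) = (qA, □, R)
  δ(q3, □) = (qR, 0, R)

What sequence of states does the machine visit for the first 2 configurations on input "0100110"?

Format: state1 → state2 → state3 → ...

Execution trace:
Initial: [q0]0100110
Step 1: δ(q0, 0) = (qR, 0, L) → [qR]□0100110

The machine reaches the reject state qR and halts.

State sequence: q0 → qR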